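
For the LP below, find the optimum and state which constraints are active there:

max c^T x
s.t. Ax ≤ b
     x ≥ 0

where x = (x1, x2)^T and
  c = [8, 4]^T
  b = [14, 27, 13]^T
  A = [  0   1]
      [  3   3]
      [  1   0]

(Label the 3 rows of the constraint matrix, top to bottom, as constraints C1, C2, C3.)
Optimal: x1 = 9, x2 = 0
Slack at optimum:
  C1: slack = 14
  C2: slack = 0 (binding)
  C3: slack = 4
  x1 ≥ 0: x1 = 9
  x2 ≥ 0: x2 = 0 (binding)
Binding constraints: C2, x2 ≥ 0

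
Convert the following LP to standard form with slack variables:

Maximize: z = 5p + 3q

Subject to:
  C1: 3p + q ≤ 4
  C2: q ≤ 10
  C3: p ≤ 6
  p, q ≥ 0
max z = 5p + 3q

s.t.
  3p + q + s1 = 4
  q + s2 = 10
  p + s3 = 6
  p, q, s1, s2, s3 ≥ 0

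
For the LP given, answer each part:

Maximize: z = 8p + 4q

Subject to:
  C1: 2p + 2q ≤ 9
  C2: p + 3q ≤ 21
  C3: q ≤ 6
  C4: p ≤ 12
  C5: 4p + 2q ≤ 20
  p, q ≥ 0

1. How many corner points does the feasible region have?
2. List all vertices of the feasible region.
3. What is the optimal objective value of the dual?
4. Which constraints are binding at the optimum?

1. 3
2. (0, 0), (4.5, 0), (0, 4.5)
3. 36 (by strong duality, equal to the primal optimum)
4. C1, q ≥ 0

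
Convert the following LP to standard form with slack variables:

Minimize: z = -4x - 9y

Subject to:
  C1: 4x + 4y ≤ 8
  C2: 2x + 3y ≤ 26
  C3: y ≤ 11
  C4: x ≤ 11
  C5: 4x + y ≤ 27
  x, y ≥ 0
min z = -4x - 9y

s.t.
  4x + 4y + s1 = 8
  2x + 3y + s2 = 26
  y + s3 = 11
  x + s4 = 11
  4x + y + s5 = 27
  x, y, s1, s2, s3, s4, s5 ≥ 0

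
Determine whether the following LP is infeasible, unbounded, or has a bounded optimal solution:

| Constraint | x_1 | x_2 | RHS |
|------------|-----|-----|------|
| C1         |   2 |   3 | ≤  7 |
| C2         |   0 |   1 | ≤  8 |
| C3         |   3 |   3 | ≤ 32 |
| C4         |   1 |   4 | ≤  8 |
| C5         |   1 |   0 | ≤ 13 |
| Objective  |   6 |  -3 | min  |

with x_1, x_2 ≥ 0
The point (0, 2) satisfies every constraint, so the LP is feasible; the constraints give x_1 ≤ 13 and x_2 ≤ 8, which with x_1, x_2 ≥ 0 keep the feasible region inside a bounded box. A feasible, bounded LP attains a finite optimum at a vertex.

Evaluating z = 6x_1 - 3x_2 at each vertex:
  (0, 0): z = 0
  (3.5, 0): z = 21
  (0.8, 1.8): z = -0.6
  (0, 2): z = -6

The LP has an optimal solution: (0, 2) with z = -6.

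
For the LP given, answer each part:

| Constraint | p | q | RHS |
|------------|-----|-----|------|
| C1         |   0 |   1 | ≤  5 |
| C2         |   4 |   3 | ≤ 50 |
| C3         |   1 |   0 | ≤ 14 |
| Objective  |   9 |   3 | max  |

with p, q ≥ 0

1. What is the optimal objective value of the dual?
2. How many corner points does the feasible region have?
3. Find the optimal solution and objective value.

1. 112.5 (by strong duality, equal to the primal optimum)
2. 4
3. p = 12.5, q = 0, z = 112.5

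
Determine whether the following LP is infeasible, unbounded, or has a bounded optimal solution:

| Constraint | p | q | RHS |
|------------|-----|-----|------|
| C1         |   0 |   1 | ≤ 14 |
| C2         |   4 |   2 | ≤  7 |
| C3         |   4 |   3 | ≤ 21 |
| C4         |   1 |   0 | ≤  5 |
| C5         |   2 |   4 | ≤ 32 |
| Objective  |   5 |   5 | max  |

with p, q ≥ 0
The point (0, 3.5) satisfies every constraint, so the LP is feasible; the constraints give p ≤ 5 and q ≤ 14, which with p, q ≥ 0 keep the feasible region inside a bounded box. A feasible, bounded LP attains a finite optimum at a vertex.

Bounded optimum: z* = 17.5 at (0, 3.5).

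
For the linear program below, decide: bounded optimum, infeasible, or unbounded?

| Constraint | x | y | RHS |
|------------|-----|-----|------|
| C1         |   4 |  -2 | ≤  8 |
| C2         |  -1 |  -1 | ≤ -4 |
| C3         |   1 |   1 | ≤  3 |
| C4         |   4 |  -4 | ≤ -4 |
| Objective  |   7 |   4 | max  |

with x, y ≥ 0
C3 requires x + y ≤ 3, while C2 (-x - y ≤ -4) is equivalent to x + y ≥ 4. Together they would need 4 ≤ x + y ≤ 3, which is impossible since 4 > 3. No point satisfies all constraints.

The feasible region is empty; the LP is infeasible.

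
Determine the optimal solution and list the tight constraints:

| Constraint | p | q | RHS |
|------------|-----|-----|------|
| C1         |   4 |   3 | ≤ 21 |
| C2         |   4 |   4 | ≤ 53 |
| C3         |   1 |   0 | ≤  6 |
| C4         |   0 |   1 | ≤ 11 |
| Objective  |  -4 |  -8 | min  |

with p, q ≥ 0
Optimal: p = 0, q = 7
Binding: C1, p ≥ 0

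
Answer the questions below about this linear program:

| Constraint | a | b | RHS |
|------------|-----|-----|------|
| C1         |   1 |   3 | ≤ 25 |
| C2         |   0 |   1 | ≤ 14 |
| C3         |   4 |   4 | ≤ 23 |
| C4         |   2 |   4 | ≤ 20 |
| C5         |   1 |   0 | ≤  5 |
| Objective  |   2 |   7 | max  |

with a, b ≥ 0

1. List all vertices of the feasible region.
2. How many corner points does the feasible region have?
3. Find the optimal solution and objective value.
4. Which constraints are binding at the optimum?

1. (0, 0), (5, 0), (5, 0.75), (1.5, 4.25), (0, 5)
2. 5
3. a = 0, b = 5, z = 35
4. C4, a ≥ 0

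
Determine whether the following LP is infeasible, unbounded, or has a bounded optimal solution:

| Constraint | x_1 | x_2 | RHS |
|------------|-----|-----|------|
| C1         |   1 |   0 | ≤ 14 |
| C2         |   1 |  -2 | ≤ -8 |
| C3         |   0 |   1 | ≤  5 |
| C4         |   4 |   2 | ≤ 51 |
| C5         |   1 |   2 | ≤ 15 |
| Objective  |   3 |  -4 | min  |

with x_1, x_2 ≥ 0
The point (0, 5) satisfies every constraint, so the LP is feasible; the constraints give x_1 ≤ 14 and x_2 ≤ 5, which with x_1, x_2 ≥ 0 keep the feasible region inside a bounded box. A feasible, bounded LP attains a finite optimum at a vertex.

Evaluating z = 3x_1 - 4x_2 at each vertex:
  (0, 4): z = -16
  (2, 5): z = -14
  (0, 5): z = -20

Feasible with finite optimum z* = -20 at (0, 5).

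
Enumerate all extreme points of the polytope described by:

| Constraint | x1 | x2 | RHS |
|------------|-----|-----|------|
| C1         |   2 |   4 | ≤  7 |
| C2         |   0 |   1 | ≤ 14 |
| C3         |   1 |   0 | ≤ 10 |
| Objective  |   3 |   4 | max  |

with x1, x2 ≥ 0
Each vertex is the intersection of two constraint boundaries that also satisfies all remaining constraints:
  x1 = 0 and x2 = 0 → (0, 0)
  2x1 + 4x2 = 7 and x2 = 0 → (3.5, 0)
  2x1 + 4x2 = 7 and x1 = 0 → (0, 1.75)

Vertices: (0, 0), (3.5, 0), (0, 1.75)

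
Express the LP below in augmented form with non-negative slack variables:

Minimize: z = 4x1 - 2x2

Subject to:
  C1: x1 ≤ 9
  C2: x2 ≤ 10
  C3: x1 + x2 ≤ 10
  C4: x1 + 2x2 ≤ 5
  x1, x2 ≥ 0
min z = 4x1 - 2x2

s.t.
  x1 + s1 = 9
  x2 + s2 = 10
  x1 + x2 + s3 = 10
  x1 + 2x2 + s4 = 5
  x1, x2, s1, s2, s3, s4 ≥ 0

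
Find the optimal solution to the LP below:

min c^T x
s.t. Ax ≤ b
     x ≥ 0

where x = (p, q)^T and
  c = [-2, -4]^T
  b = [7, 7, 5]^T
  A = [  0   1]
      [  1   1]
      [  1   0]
Each vertex is the intersection of two constraint boundaries that also satisfies all remaining constraints:
  p = 0 and q = 0 → (0, 0)
  p = 5 and q = 0 → (5, 0)
  p + q = 7 and p = 5 → (5, 2)
  q = 7 and p + q = 7 → (0, 7)

Evaluating z = -2p - 4q at each vertex:
  (0, 0): z = 0
  (5, 0): z = -10
  (5, 2): z = -18
  (0, 7): z = -28

The minimum is at (0, 7) with z = -28.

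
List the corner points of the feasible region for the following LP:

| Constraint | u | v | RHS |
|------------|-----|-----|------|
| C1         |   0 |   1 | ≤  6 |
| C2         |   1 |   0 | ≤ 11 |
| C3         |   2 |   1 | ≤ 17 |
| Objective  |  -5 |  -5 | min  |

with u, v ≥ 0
Each vertex is the intersection of two constraint boundaries that also satisfies all remaining constraints:
  u = 0 and v = 0 → (0, 0)
  2u + v = 17 and v = 0 → (8.5, 0)
  v = 6 and 2u + v = 17 → (5.5, 6)
  v = 6 and u = 0 → (0, 6)

Vertices: (0, 0), (8.5, 0), (5.5, 6), (0, 6)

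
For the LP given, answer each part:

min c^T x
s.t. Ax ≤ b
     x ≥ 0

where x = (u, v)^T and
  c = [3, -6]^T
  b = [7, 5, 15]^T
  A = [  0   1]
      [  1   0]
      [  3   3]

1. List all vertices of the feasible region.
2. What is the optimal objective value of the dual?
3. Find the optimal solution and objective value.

1. (0, 0), (5, 0), (0, 5)
2. -30 (by strong duality, equal to the primal optimum)
3. u = 0, v = 5, z = -30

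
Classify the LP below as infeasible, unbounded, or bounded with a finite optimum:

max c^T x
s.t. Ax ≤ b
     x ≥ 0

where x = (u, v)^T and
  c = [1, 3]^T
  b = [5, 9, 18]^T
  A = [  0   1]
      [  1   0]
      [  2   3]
The point (1.5, 5) satisfies every constraint, so the LP is feasible; the constraints give u ≤ 9 and v ≤ 5, which with u, v ≥ 0 keep the feasible region inside a bounded box. A feasible, bounded LP attains a finite optimum at a vertex.

Evaluating z = u + 3v at each vertex:
  (0, 0): z = 0
  (9, 0): z = 9
  (1.5, 5): z = 16.5
  (0, 5): z = 15

Feasible with finite optimum z* = 16.5 at (1.5, 5).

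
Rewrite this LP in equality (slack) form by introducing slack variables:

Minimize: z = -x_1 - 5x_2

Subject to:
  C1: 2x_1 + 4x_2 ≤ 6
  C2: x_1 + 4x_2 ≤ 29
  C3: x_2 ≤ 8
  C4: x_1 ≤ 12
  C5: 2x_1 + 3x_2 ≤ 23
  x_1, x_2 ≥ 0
min z = -x_1 - 5x_2

s.t.
  2x_1 + 4x_2 + s1 = 6
  x_1 + 4x_2 + s2 = 29
  x_2 + s3 = 8
  x_1 + s4 = 12
  2x_1 + 3x_2 + s5 = 23
  x_1, x_2, s1, s2, s3, s4, s5 ≥ 0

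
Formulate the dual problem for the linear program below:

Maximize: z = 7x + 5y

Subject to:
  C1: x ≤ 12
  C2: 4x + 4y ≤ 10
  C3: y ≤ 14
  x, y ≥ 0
Minimize: z = 12y1 + 10y2 + 14y3

Subject to:
  C1: -y1 - 4y2 ≤ -7
  C2: -4y2 - y3 ≤ -5
  y1, y2, y3 ≥ 0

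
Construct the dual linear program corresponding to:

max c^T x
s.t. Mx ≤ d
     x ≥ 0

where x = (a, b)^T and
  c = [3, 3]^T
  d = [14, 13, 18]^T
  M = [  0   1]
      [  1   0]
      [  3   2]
Minimize: z = 14y1 + 13y2 + 18y3

Subject to:
  C1: -y2 - 3y3 ≤ -3
  C2: -y1 - 2y3 ≤ -3
  y1, y2, y3 ≥ 0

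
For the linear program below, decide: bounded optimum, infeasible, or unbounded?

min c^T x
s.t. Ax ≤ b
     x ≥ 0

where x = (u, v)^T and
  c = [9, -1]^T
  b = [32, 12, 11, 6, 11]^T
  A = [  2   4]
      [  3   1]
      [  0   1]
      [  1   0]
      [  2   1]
The point (0, 8) satisfies every constraint, so the LP is feasible; the constraints give u ≤ 6 and v ≤ 11, which with u, v ≥ 0 keep the feasible region inside a bounded box. A feasible, bounded LP attains a finite optimum at a vertex.

The LP has an optimal solution: (0, 8) with z = -8.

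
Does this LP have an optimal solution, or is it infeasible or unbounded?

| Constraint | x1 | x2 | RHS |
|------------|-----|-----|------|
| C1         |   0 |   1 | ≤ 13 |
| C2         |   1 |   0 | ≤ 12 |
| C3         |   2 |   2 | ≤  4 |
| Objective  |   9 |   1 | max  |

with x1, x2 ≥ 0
The point (2, 0) satisfies every constraint, so the LP is feasible; the constraints give x1 ≤ 12 and x2 ≤ 13, which with x1, x2 ≥ 0 keep the feasible region inside a bounded box. A feasible, bounded LP attains a finite optimum at a vertex.

Evaluating z = 9x1 + x2 at each vertex:
  (0, 0): z = 0
  (2, 0): z = 18
  (0, 2): z = 2

The LP has an optimal solution: (2, 0) with z = 18.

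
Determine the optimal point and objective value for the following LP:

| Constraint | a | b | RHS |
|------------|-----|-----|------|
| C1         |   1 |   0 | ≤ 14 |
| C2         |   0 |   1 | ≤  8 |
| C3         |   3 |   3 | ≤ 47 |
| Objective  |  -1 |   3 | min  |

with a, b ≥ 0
Each vertex is the intersection of two constraint boundaries that also satisfies all remaining constraints:
  a = 0 and b = 0 → (0, 0)
  a = 14 and b = 0 → (14, 0)
  a = 14 and 3a + 3b = 47 → (14, 1.667)
  b = 8 and 3a + 3b = 47 → (7.667, 8)
  b = 8 and a = 0 → (0, 8)

Evaluating z = -a + 3b at each vertex:
  (0, 0): z = 0
  (14, 0): z = -14
  (14, 1.667): z = -9
  (7.667, 8): z = 16.33
  (0, 8): z = 24

The minimum is at (14, 0) with z = -14.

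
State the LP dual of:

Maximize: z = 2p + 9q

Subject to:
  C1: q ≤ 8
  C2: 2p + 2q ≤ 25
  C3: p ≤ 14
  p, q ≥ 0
Minimize: z = 8y1 + 25y2 + 14y3

Subject to:
  C1: -2y2 - y3 ≤ -2
  C2: -y1 - 2y2 ≤ -9
  y1, y2, y3 ≥ 0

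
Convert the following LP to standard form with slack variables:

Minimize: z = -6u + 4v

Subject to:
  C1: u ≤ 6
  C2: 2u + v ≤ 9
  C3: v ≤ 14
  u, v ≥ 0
min z = -6u + 4v

s.t.
  u + s1 = 6
  2u + v + s2 = 9
  v + s3 = 14
  u, v, s1, s2, s3 ≥ 0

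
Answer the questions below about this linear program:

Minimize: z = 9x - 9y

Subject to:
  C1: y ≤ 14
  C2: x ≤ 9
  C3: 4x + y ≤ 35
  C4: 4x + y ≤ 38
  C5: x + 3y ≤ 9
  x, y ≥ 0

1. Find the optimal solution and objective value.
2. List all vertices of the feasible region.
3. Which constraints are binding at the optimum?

1. x = 0, y = 3, z = -27
2. (0, 0), (8.75, 0), (8.727, 0.09091), (0, 3)
3. C5, x ≥ 0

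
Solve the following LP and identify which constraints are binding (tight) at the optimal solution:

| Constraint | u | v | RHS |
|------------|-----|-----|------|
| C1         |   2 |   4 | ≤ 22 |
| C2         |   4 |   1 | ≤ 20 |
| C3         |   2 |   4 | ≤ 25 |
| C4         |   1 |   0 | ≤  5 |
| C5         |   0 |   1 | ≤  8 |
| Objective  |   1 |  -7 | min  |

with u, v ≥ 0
Optimal: u = 0, v = 5.5
Slack at optimum:
  C1: slack = 0 (binding)
  C2: slack = 14.5
  C3: slack = 3
  C4: slack = 5
  C5: slack = 2.5
  u ≥ 0: u = 0 (binding)
  v ≥ 0: v = 5.5
Binding constraints: C1, u ≥ 0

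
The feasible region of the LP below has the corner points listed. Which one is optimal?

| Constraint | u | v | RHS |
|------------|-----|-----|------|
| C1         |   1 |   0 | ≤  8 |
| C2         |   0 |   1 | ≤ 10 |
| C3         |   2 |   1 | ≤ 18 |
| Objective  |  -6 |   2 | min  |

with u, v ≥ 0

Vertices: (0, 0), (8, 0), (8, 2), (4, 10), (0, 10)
Evaluating z = -6u + 2v at each vertex:
  (0, 0): z = 0
  (8, 0): z = -48
  (8, 2): z = -44
  (4, 10): z = -4
  (0, 10): z = 20

The smallest value is z = -48, attained at (8, 0).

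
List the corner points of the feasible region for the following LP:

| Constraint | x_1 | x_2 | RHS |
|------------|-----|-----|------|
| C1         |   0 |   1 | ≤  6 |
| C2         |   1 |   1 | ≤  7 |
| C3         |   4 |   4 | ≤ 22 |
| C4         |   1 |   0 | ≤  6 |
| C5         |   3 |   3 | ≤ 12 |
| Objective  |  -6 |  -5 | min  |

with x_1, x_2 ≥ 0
Each vertex is the intersection of two constraint boundaries that also satisfies all remaining constraints:
  x_1 = 0 and x_2 = 0 → (0, 0)
  3x_1 + 3x_2 = 12 and x_2 = 0 → (4, 0)
  3x_1 + 3x_2 = 12 and x_1 = 0 → (0, 4)

Vertices: (0, 0), (4, 0), (0, 4)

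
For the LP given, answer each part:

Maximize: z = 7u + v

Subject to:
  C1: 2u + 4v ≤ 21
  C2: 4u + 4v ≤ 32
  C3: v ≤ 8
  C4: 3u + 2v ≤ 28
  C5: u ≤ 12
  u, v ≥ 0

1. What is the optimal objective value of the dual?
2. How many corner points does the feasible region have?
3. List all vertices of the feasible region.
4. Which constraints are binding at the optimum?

1. 56 (by strong duality, equal to the primal optimum)
2. 4
3. (0, 0), (8, 0), (5.5, 2.5), (0, 5.25)
4. C2, v ≥ 0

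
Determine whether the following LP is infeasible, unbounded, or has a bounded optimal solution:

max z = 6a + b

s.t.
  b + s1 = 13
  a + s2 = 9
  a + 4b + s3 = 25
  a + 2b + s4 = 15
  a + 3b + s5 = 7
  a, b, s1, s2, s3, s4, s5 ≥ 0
The point (7, 0) satisfies every constraint, so the LP is feasible; the constraints give a ≤ 9 and b ≤ 13, which with a, b ≥ 0 keep the feasible region inside a bounded box. A feasible, bounded LP attains a finite optimum at a vertex.

Evaluating z = 6a + b at each vertex:
  (0, 0): z = 0
  (7, 0): z = 42
  (0, 2.333): z = 2.333

The LP has an optimal solution: (7, 0) with z = 42.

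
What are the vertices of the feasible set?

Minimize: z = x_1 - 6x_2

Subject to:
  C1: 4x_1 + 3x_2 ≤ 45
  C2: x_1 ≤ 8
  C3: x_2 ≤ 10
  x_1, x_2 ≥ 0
Each vertex is the intersection of two constraint boundaries that also satisfies all remaining constraints:
  x_1 = 0 and x_2 = 0 → (0, 0)
  x_1 = 8 and x_2 = 0 → (8, 0)
  4x_1 + 3x_2 = 45 and x_1 = 8 → (8, 4.333)
  4x_1 + 3x_2 = 45 and x_2 = 10 → (3.75, 10)
  x_2 = 10 and x_1 = 0 → (0, 10)

Vertices: (0, 0), (8, 0), (8, 4.333), (3.75, 10), (0, 10)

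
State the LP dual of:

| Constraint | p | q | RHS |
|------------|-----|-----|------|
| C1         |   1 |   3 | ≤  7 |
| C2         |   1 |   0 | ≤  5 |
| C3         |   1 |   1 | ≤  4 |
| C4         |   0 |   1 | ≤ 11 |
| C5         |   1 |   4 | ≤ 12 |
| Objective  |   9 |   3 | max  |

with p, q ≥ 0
Minimize: z = 7y1 + 5y2 + 4y3 + 11y4 + 12y5

Subject to:
  C1: -y1 - y2 - y3 - y5 ≤ -9
  C2: -3y1 - y3 - y4 - 4y5 ≤ -3
  y1, y2, y3, y4, y5 ≥ 0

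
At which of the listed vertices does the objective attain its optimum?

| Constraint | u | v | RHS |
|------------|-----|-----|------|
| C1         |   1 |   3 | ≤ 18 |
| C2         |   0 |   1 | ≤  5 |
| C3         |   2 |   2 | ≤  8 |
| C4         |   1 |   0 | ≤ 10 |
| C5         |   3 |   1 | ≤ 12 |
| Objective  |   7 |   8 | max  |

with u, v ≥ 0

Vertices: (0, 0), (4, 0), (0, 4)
Evaluating z = 7u + 8v at each vertex:
  (0, 0): z = 0
  (4, 0): z = 28
  (0, 4): z = 32

The largest value is z = 32, attained at (0, 4).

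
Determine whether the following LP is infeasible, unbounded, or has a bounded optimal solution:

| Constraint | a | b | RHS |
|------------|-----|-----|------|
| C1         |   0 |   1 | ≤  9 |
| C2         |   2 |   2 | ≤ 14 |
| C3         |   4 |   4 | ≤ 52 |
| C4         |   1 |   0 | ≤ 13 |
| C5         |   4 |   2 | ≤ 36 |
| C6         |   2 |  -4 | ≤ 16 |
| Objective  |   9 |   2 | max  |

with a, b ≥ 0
The point (7, 0) satisfies every constraint, so the LP is feasible; the constraints give a ≤ 13 and b ≤ 9, which with a, b ≥ 0 keep the feasible region inside a bounded box. A feasible, bounded LP attains a finite optimum at a vertex.

Feasible with finite optimum z* = 63 at (7, 0).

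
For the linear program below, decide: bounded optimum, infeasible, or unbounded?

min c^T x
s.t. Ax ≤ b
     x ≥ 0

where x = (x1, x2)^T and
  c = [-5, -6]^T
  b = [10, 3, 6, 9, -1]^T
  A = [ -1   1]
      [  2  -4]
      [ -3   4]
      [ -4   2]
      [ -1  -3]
Feasible point: (0, 1) satisfies every constraint, so the LP is feasible.
Direction d = (2, 1): for each constraint row a, a·d ≤ 0 —
  (-1)(2) + (1)(1) = -1 ≤ 0
  (2)(2) + (-4)(1) = 0 ≤ 0
  (-3)(2) + (4)(1) = -2 ≤ 0
  (-4)(2) + (2)(1) = -6 ≤ 0
  (-1)(2) + (-3)(1) = -5 ≤ 0
and d ≥ 0, so (0, 1) + t·d stays feasible for every t ≥ 0. Along this ray z = -5x1 - 6x2 changes by -16 per unit t, so z → −∞.

Unbounded: there is a feasible ray along which z → −∞.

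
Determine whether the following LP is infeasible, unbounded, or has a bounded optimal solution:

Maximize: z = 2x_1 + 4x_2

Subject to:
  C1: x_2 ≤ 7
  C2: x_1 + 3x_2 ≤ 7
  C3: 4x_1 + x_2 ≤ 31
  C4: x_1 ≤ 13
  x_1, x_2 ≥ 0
The point (7, 0) satisfies every constraint, so the LP is feasible; the constraints give x_1 ≤ 13 and x_2 ≤ 7, which with x_1, x_2 ≥ 0 keep the feasible region inside a bounded box. A feasible, bounded LP attains a finite optimum at a vertex.

Evaluating z = 2x_1 + 4x_2 at each vertex:
  (0, 0): z = 0
  (7, 0): z = 14
  (0, 2.333): z = 9.333

The LP has an optimal solution: (7, 0) with z = 14.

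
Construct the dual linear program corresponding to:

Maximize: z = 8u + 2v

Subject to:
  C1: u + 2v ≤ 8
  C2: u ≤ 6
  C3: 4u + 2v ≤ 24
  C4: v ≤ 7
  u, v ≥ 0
Minimize: z = 8y1 + 6y2 + 24y3 + 7y4

Subject to:
  C1: -y1 - y2 - 4y3 ≤ -8
  C2: -2y1 - 2y3 - y4 ≤ -2
  y1, y2, y3, y4 ≥ 0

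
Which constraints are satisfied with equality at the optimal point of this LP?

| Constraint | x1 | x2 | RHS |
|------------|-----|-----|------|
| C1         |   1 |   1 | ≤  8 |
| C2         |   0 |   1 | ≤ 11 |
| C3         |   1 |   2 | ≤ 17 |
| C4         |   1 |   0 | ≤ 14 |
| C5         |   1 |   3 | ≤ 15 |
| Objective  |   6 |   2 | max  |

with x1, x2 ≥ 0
Optimal: x1 = 8, x2 = 0
Slack at optimum:
  C1: slack = 0 (binding)
  C2: slack = 11
  C3: slack = 9
  C4: slack = 6
  C5: slack = 7
  x1 ≥ 0: x1 = 8
  x2 ≥ 0: x2 = 0 (binding)
Binding constraints: C1, x2 ≥ 0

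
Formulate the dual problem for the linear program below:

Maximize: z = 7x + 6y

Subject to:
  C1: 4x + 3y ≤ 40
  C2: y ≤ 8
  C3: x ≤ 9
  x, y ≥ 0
Minimize: z = 40y1 + 8y2 + 9y3

Subject to:
  C1: -4y1 - y3 ≤ -7
  C2: -3y1 - y2 ≤ -6
  y1, y2, y3 ≥ 0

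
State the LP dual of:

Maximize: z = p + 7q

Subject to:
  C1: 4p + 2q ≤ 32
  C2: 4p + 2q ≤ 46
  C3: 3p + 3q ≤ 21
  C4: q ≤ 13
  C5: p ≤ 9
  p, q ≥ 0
Minimize: z = 32y1 + 46y2 + 21y3 + 13y4 + 9y5

Subject to:
  C1: -4y1 - 4y2 - 3y3 - y5 ≤ -1
  C2: -2y1 - 2y2 - 3y3 - y4 ≤ -7
  y1, y2, y3, y4, y5 ≥ 0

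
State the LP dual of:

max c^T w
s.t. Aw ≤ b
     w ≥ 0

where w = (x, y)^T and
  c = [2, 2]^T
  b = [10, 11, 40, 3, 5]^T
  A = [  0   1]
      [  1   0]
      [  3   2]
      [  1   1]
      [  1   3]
Minimize: z = 10y1 + 11y2 + 40y3 + 3y4 + 5y5

Subject to:
  C1: -y2 - 3y3 - y4 - y5 ≤ -2
  C2: -y1 - 2y3 - y4 - 3y5 ≤ -2
  y1, y2, y3, y4, y5 ≥ 0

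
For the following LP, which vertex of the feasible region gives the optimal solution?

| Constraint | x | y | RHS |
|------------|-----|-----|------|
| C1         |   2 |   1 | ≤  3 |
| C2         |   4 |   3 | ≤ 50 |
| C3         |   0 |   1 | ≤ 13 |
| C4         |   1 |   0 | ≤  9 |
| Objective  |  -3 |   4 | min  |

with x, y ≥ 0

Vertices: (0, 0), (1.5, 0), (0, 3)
Evaluating z = -3x + 4y at each vertex:
  (0, 0): z = 0
  (1.5, 0): z = -4.5
  (0, 3): z = 12

The smallest value is z = -4.5, attained at (1.5, 0).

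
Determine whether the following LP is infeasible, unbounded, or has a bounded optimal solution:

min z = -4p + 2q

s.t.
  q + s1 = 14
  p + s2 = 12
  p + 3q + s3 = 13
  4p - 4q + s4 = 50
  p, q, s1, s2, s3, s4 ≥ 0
The point (12, 0) satisfies every constraint, so the LP is feasible; the constraints give p ≤ 12 and q ≤ 14, which with p, q ≥ 0 keep the feasible region inside a bounded box. A feasible, bounded LP attains a finite optimum at a vertex.

Feasible with finite optimum z* = -48 at (12, 0).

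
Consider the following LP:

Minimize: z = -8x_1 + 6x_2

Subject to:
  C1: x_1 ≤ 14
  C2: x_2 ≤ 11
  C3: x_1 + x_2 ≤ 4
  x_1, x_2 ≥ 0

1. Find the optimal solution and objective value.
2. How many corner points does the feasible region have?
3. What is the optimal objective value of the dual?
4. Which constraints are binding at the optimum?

1. x_1 = 4, x_2 = 0, z = -32
2. 3
3. -32 (by strong duality, equal to the primal optimum)
4. C3, x_2 ≥ 0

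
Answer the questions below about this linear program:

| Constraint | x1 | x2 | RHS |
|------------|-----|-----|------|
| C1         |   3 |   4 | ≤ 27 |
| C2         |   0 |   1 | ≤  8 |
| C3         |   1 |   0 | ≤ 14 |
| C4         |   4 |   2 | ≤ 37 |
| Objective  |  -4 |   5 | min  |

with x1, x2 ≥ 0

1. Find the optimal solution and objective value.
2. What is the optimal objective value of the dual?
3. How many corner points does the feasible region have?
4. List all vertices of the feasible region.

1. x1 = 9, x2 = 0, z = -36
2. -36 (by strong duality, equal to the primal optimum)
3. 3
4. (0, 0), (9, 0), (0, 6.75)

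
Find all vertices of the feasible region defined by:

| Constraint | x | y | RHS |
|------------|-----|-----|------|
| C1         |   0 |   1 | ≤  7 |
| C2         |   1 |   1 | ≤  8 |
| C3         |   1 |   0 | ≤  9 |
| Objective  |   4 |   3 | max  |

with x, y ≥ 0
Each vertex is the intersection of two constraint boundaries that also satisfies all remaining constraints:
  x = 0 and y = 0 → (0, 0)
  x + y = 8 and y = 0 → (8, 0)
  y = 7 and x + y = 8 → (1, 7)
  y = 7 and x = 0 → (0, 7)

Vertices: (0, 0), (8, 0), (1, 7), (0, 7)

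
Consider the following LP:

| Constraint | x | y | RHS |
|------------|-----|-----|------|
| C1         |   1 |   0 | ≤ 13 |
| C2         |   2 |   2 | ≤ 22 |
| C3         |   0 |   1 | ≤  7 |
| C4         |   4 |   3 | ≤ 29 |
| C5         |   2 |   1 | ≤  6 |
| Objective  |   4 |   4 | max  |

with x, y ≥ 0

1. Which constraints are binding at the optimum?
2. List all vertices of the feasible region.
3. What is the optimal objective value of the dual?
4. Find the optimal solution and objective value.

1. C5, x ≥ 0
2. (0, 0), (3, 0), (0, 6)
3. 24 (by strong duality, equal to the primal optimum)
4. x = 0, y = 6, z = 24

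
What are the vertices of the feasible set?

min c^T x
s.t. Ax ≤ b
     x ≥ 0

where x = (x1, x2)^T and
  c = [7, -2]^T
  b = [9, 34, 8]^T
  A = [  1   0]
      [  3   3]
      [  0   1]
Each vertex is the intersection of two constraint boundaries that also satisfies all remaining constraints:
  x1 = 0 and x2 = 0 → (0, 0)
  x1 = 9 and x2 = 0 → (9, 0)
  x1 = 9 and 3x1 + 3x2 = 34 → (9, 2.333)
  3x1 + 3x2 = 34 and x2 = 8 → (3.333, 8)
  x2 = 8 and x1 = 0 → (0, 8)

Vertices: (0, 0), (9, 0), (9, 2.333), (3.333, 8), (0, 8)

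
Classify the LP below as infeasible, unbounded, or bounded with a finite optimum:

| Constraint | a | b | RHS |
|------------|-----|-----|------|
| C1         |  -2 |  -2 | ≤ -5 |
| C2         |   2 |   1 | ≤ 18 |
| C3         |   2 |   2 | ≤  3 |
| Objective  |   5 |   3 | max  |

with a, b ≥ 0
C3 requires 2a + 2b ≤ 3, while C1 (-2a - 2b ≤ -5) is equivalent to 2a + 2b ≥ 5. Together they would need 5 ≤ 2a + 2b ≤ 3, which is impossible since 5 > 3. No point satisfies all constraints.

Infeasible — the constraint set is empty.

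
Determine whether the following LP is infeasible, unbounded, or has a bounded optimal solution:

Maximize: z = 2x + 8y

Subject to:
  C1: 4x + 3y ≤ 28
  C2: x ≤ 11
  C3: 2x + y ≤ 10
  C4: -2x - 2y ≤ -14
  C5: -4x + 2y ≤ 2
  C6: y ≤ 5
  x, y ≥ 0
The point (2.5, 5) satisfies every constraint, so the LP is feasible; the constraints give x ≤ 11 and y ≤ 5, which with x, y ≥ 0 keep the feasible region inside a bounded box. A feasible, bounded LP attains a finite optimum at a vertex.

Evaluating z = 2x + 8y at each vertex:
  (3, 4): z = 38
  (2.5, 5): z = 45
  (2, 5): z = 44

The LP has an optimal solution: (2.5, 5) with z = 45.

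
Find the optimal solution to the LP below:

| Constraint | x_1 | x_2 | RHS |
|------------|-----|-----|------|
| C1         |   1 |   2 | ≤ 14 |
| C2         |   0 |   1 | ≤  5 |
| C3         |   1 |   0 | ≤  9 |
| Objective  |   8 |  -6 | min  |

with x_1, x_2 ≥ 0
Each vertex is the intersection of two constraint boundaries that also satisfies all remaining constraints:
  x_1 = 0 and x_2 = 0 → (0, 0)
  x_1 = 9 and x_2 = 0 → (9, 0)
  x_1 + 2x_2 = 14 and x_1 = 9 → (9, 2.5)
  x_1 + 2x_2 = 14 and x_2 = 5 → (4, 5)
  x_2 = 5 and x_1 = 0 → (0, 5)

Evaluating z = 8x_1 - 6x_2 at each vertex:
  (0, 0): z = 0
  (9, 0): z = 72
  (9, 2.5): z = 57
  (4, 5): z = 2
  (0, 5): z = -30

The minimum is at (0, 5) with z = -30.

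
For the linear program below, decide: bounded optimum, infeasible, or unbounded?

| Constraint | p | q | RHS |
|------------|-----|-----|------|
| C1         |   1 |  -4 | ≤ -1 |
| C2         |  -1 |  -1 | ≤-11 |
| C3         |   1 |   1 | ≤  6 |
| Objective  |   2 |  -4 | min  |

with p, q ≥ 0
C3 requires p + q ≤ 6, while C2 (-p - q ≤ -11) is equivalent to p + q ≥ 11. Together they would need 11 ≤ p + q ≤ 6, which is impossible since 11 > 6. No point satisfies all constraints.

Infeasible: no point satisfies all constraints simultaneously.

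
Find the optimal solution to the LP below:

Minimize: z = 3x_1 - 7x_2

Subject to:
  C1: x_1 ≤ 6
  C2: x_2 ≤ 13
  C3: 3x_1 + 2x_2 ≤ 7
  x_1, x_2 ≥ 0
x_1 = 0, x_2 = 3.5, z = -24.5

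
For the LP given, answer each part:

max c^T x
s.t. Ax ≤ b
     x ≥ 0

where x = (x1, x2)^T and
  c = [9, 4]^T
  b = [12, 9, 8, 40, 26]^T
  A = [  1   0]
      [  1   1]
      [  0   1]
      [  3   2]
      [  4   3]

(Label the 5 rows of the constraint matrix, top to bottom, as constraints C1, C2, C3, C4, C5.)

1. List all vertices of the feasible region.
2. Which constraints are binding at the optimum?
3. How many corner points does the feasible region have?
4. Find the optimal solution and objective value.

1. (0, 0), (6.5, 0), (0.5, 8), (0, 8)
2. C5, x2 ≥ 0
3. 4
4. x1 = 6.5, x2 = 0, z = 58.5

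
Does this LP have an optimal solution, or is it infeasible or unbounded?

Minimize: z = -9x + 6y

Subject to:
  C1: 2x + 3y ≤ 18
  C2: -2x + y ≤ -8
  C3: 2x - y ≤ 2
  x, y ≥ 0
C3 requires 2x - y ≤ 2, while C2 (-2x + y ≤ -8) is equivalent to 2x - y ≥ 8. Together they would need 8 ≤ 2x - y ≤ 2, which is impossible since 8 > 2. No point satisfies all constraints.

Infeasible: no point satisfies all constraints simultaneously.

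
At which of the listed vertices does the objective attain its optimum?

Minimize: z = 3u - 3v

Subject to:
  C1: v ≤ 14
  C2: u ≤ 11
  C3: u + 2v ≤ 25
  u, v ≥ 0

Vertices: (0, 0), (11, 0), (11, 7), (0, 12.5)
Evaluating z = 3u - 3v at each vertex:
  (0, 0): z = 0
  (11, 0): z = 33
  (11, 7): z = 12
  (0, 12.5): z = -37.5

The smallest value is z = -37.5, attained at (0, 12.5).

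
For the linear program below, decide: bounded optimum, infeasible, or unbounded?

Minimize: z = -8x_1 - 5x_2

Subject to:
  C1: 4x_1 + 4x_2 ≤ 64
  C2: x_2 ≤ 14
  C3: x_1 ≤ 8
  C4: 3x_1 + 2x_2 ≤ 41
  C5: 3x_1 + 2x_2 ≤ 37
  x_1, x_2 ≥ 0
The point (8, 6.5) satisfies every constraint, so the LP is feasible; the constraints give x_1 ≤ 8 and x_2 ≤ 14, which with x_1, x_2 ≥ 0 keep the feasible region inside a bounded box. A feasible, bounded LP attains a finite optimum at a vertex.

Evaluating z = -8x_1 - 5x_2 at each vertex:
  (0, 0): z = 0
  (8, 0): z = -64
  (8, 6.5): z = -96.5
  (5, 11): z = -95
  (2, 14): z = -86
  (0, 14): z = -70

Feasible with finite optimum z* = -96.5 at (8, 6.5).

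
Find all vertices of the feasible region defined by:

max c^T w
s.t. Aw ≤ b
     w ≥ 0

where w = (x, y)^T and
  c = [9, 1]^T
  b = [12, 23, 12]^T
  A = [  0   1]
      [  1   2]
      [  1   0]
Each vertex is the intersection of two constraint boundaries that also satisfies all remaining constraints:
  x = 0 and y = 0 → (0, 0)
  x = 12 and y = 0 → (12, 0)
  x + 2y = 23 and x = 12 → (12, 5.5)
  x + 2y = 23 and x = 0 → (0, 11.5)

Vertices: (0, 0), (12, 0), (12, 5.5), (0, 11.5)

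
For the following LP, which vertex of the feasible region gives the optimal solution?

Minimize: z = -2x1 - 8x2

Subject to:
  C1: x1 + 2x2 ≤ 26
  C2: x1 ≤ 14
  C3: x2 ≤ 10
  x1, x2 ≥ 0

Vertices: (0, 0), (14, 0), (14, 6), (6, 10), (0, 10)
Evaluating z = -2x1 - 8x2 at each vertex:
  (0, 0): z = 0
  (14, 0): z = -28
  (14, 6): z = -76
  (6, 10): z = -92
  (0, 10): z = -80

The smallest value is z = -92, attained at (6, 10).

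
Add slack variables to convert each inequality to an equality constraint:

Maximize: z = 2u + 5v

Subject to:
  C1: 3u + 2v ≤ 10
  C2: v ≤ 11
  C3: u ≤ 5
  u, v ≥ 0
max z = 2u + 5v

s.t.
  3u + 2v + s1 = 10
  v + s2 = 11
  u + s3 = 5
  u, v, s1, s2, s3 ≥ 0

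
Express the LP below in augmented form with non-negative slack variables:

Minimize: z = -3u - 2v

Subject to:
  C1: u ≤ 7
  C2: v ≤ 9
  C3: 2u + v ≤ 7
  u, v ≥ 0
min z = -3u - 2v

s.t.
  u + s1 = 7
  v + s2 = 9
  2u + v + s3 = 7
  u, v, s1, s2, s3 ≥ 0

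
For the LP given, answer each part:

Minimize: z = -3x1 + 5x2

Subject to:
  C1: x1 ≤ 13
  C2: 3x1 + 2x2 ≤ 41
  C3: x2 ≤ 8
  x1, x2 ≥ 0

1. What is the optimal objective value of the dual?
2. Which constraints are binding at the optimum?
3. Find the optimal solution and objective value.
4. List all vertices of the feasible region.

1. -39 (by strong duality, equal to the primal optimum)
2. C1, x2 ≥ 0
3. x1 = 13, x2 = 0, z = -39
4. (0, 0), (13, 0), (13, 1), (8.333, 8), (0, 8)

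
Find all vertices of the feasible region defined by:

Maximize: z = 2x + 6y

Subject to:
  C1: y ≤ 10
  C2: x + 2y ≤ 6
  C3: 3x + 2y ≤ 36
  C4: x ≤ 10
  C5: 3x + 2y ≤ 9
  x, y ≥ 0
Each vertex is the intersection of two constraint boundaries that also satisfies all remaining constraints:
  x = 0 and y = 0 → (0, 0)
  3x + 2y = 9 and y = 0 → (3, 0)
  x + 2y = 6 and 3x + 2y = 9 → (1.5, 2.25)
  x + 2y = 6 and x = 0 → (0, 3)

Vertices: (0, 0), (3, 0), (1.5, 2.25), (0, 3)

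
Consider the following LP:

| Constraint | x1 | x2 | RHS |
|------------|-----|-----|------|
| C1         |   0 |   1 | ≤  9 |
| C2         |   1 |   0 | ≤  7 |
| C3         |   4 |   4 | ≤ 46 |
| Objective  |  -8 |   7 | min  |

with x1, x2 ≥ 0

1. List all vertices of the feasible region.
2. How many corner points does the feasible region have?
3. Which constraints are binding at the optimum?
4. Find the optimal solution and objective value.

1. (0, 0), (7, 0), (7, 4.5), (2.5, 9), (0, 9)
2. 5
3. C2, x2 ≥ 0
4. x1 = 7, x2 = 0, z = -56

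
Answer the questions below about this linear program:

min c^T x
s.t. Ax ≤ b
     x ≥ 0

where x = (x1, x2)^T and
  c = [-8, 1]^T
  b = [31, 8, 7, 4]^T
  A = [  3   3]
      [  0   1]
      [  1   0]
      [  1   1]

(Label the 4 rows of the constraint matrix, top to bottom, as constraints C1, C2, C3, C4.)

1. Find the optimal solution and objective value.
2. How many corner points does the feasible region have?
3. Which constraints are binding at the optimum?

1. x1 = 4, x2 = 0, z = -32
2. 3
3. C4, x2 ≥ 0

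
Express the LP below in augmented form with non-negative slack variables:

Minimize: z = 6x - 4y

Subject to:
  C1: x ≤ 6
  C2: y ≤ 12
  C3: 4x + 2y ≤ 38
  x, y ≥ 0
min z = 6x - 4y

s.t.
  x + s1 = 6
  y + s2 = 12
  4x + 2y + s3 = 38
  x, y, s1, s2, s3 ≥ 0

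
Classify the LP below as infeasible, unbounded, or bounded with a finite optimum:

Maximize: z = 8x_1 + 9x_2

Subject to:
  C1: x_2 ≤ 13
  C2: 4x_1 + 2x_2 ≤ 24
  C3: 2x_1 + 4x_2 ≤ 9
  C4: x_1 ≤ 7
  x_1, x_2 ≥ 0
The point (4.5, 0) satisfies every constraint, so the LP is feasible; the constraints give x_1 ≤ 7 and x_2 ≤ 13, which with x_1, x_2 ≥ 0 keep the feasible region inside a bounded box. A feasible, bounded LP attains a finite optimum at a vertex.

Evaluating z = 8x_1 + 9x_2 at each vertex:
  (0, 0): z = 0
  (4.5, 0): z = 36
  (0, 2.25): z = 20.25

The LP has an optimal solution: (4.5, 0) with z = 36.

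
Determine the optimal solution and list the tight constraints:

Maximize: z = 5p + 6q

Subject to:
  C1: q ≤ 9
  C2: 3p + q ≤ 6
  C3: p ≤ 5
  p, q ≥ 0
Optimal: p = 0, q = 6
Slack at optimum:
  C1: slack = 3
  C2: slack = 0 (binding)
  C3: slack = 5
  p ≥ 0: p = 0 (binding)
  q ≥ 0: q = 6
Binding constraints: C2, p ≥ 0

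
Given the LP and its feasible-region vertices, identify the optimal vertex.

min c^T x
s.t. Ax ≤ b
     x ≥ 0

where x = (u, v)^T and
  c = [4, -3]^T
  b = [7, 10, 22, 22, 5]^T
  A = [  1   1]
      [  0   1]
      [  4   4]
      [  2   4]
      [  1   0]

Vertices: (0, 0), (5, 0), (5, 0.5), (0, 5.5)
Evaluating z = 4u - 3v at each vertex:
  (0, 0): z = 0
  (5, 0): z = 20
  (5, 0.5): z = 18.5
  (0, 5.5): z = -16.5

The smallest value is z = -16.5, attained at (0, 5.5).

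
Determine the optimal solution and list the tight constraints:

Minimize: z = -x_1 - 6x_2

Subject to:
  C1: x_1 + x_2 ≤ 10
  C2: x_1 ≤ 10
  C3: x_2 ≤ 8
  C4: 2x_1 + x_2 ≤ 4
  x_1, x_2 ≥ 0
Optimal: x_1 = 0, x_2 = 4
Slack at optimum:
  C1: slack = 6
  C2: slack = 10
  C3: slack = 4
  C4: slack = 0 (binding)
  x_1 ≥ 0: x_1 = 0 (binding)
  x_2 ≥ 0: x_2 = 4
Binding constraints: C4, x_1 ≥ 0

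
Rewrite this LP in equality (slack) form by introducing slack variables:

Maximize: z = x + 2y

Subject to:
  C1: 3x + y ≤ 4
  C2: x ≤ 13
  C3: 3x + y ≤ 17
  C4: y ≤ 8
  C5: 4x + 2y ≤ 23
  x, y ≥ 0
max z = x + 2y

s.t.
  3x + y + s1 = 4
  x + s2 = 13
  3x + y + s3 = 17
  y + s4 = 8
  4x + 2y + s5 = 23
  x, y, s1, s2, s3, s4, s5 ≥ 0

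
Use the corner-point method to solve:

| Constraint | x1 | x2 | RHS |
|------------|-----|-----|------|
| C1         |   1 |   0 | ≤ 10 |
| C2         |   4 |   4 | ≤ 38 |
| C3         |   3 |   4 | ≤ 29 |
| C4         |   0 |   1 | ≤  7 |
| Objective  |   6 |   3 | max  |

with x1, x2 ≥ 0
Each vertex is the intersection of two constraint boundaries that also satisfies all remaining constraints:
  x1 = 0 and x2 = 0 → (0, 0)
  4x1 + 4x2 = 38 and x2 = 0 → (9.5, 0)
  4x1 + 4x2 = 38 and 3x1 + 4x2 = 29 → (9, 0.5)
  3x1 + 4x2 = 29 and x2 = 7 → (0.3333, 7)
  x2 = 7 and x1 = 0 → (0, 7)

Evaluating z = 6x1 + 3x2 at each vertex:
  (0, 0): z = 0
  (9.5, 0): z = 57
  (9, 0.5): z = 55.5
  (0.3333, 7): z = 23
  (0, 7): z = 21

The maximum is at (9.5, 0) with z = 57.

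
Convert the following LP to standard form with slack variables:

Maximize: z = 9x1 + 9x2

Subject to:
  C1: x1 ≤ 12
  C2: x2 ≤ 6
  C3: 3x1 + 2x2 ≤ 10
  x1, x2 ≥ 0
max z = 9x1 + 9x2

s.t.
  x1 + s1 = 12
  x2 + s2 = 6
  3x1 + 2x2 + s3 = 10
  x1, x2, s1, s2, s3 ≥ 0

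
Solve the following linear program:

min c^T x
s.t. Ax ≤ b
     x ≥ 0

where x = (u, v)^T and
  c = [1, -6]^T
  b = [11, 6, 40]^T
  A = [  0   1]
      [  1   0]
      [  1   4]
Each vertex is the intersection of two constraint boundaries that also satisfies all remaining constraints:
  u = 0 and v = 0 → (0, 0)
  u = 6 and v = 0 → (6, 0)
  u = 6 and u + 4v = 40 → (6, 8.5)
  u + 4v = 40 and u = 0 → (0, 10)

Evaluating z = u - 6v at each vertex:
  (0, 0): z = 0
  (6, 0): z = 6
  (6, 8.5): z = -45
  (0, 10): z = -60

The minimum is at (0, 10) with z = -60.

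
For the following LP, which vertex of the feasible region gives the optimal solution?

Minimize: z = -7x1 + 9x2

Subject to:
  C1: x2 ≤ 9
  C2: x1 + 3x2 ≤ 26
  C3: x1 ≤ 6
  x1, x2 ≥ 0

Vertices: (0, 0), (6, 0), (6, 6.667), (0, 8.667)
Evaluating z = -7x1 + 9x2 at each vertex:
  (0, 0): z = 0
  (6, 0): z = -42
  (6, 6.667): z = 18
  (0, 8.667): z = 78

The smallest value is z = -42, attained at (6, 0).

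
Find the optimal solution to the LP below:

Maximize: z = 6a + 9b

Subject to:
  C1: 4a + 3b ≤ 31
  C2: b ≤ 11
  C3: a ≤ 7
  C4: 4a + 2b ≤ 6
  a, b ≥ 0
a = 0, b = 3, z = 27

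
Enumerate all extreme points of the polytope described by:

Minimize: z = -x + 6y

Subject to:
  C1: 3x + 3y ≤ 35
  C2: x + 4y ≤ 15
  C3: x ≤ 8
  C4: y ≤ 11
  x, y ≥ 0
Each vertex is the intersection of two constraint boundaries that also satisfies all remaining constraints:
  x = 0 and y = 0 → (0, 0)
  x = 8 and y = 0 → (8, 0)
  x + 4y = 15 and x = 8 → (8, 1.75)
  x + 4y = 15 and x = 0 → (0, 3.75)

Vertices: (0, 0), (8, 0), (8, 1.75), (0, 3.75)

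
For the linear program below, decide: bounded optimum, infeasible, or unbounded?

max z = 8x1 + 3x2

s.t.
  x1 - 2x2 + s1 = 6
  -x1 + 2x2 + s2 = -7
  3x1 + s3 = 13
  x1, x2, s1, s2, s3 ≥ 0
The row x1 - 2x2 + s1 = 6 with s1 ≥ 0 requires x1 - 2x2 ≤ 6, while the row -x1 + 2x2 + s2 = -7 with s2 ≥ 0 is equivalent to x1 - 2x2 ≥ 7. Together they would need 7 ≤ x1 - 2x2 ≤ 6, which is impossible since 7 > 6. No point satisfies all constraints.

Infeasible — the constraint set is empty.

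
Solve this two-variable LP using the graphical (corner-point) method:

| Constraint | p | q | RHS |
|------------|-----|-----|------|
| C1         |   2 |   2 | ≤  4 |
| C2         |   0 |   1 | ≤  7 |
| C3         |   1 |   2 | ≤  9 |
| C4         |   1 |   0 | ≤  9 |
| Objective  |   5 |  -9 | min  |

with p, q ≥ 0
p = 0, q = 2, z = -18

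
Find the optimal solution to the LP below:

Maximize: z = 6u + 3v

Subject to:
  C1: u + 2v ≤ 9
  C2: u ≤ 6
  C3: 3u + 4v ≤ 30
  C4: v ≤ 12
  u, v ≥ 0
u = 6, v = 1.5, z = 40.5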